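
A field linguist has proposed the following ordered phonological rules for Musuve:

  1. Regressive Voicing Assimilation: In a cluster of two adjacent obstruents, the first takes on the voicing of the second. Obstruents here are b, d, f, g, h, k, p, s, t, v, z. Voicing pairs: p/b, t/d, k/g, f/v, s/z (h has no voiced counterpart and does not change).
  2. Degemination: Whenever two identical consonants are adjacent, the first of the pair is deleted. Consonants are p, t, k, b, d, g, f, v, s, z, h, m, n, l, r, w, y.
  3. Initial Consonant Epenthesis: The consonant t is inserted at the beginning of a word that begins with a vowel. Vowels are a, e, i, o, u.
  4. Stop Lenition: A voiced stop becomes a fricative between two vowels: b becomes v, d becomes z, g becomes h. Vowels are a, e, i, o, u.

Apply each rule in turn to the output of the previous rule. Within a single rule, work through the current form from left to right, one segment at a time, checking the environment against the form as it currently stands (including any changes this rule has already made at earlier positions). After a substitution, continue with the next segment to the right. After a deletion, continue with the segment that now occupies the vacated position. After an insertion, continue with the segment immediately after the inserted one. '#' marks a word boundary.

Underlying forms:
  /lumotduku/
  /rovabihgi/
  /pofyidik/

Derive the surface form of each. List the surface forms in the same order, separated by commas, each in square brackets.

[lumozuku], [rovavihgi], [pofyizik]

/lumotduku/:
  1 Regressive Voicing Assimilation: [lumotduku] → [lumodduku]
  2 Degemination: [lumodduku] → [lumoduku]
  3 Initial Consonant Epenthesis: no change — [lumoduku]
  4 Stop Lenition: [lumoduku] → [lumozuku]
/rovabihgi/:
  1 Regressive Voicing Assimilation: no change — [rovabihgi]
  2 Degemination: no change — [rovabihgi]
  3 Initial Consonant Epenthesis: no change — [rovabihgi]
  4 Stop Lenition: [rovabihgi] → [rovavihgi]
/pofyidik/:
  1 Regressive Voicing Assimilation: no change — [pofyidik]
  2 Degemination: no change — [pofyidik]
  3 Initial Consonant Epenthesis: no change — [pofyidik]
  4 Stop Lenition: [pofyidik] → [pofyizik]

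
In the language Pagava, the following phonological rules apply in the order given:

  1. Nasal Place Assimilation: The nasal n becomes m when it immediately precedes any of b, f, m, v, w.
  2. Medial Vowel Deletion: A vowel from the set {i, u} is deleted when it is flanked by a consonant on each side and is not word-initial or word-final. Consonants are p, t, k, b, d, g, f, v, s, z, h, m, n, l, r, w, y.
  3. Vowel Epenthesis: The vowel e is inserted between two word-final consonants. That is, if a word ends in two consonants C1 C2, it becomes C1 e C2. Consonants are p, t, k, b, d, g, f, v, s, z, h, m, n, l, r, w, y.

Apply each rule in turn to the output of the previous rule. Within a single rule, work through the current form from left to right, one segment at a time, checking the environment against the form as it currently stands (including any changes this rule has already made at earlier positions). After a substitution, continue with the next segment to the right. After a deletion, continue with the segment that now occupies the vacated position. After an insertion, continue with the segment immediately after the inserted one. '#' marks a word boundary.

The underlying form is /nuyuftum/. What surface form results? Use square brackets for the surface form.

1 Nasal Place Assimilation: no change — [nuyuftum]
2 Medial Vowel Deletion: [nuyuftum] → [nyftm]
3 Vowel Epenthesis: [nyftm] → [nyftem]

[nyftem]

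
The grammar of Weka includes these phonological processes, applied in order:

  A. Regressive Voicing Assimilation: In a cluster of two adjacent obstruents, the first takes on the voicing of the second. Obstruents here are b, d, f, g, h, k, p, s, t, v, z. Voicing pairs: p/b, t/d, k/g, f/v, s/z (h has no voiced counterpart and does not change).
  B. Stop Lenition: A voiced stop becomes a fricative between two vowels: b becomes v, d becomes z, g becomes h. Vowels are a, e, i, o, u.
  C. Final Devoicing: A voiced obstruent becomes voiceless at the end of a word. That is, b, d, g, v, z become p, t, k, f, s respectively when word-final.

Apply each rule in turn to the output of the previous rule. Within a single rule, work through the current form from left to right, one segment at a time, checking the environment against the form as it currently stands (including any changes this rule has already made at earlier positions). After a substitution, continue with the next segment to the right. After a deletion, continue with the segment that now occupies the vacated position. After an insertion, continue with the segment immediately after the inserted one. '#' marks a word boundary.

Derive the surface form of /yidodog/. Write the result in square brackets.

A Regressive Voicing Assimilation: no change — [yidodog]
B Stop Lenition: [yidodog] → [yizozog]
C Final Devoicing: [yizozog] → [yizozok]

[yizozok]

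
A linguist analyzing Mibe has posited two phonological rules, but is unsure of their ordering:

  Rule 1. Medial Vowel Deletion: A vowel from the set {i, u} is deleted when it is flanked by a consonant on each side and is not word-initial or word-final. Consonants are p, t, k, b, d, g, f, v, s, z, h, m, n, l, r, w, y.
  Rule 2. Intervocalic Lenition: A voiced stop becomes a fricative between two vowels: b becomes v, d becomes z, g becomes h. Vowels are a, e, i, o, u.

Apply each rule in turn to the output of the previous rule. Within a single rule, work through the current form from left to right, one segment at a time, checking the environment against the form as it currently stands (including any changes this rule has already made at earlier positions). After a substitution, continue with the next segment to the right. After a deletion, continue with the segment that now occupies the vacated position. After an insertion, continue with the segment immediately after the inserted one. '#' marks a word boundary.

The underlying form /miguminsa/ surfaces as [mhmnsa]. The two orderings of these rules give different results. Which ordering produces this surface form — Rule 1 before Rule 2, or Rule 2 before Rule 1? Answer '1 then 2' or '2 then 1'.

Order 1 then 2:
  1 Medial Vowel Deletion: [miguminsa] → [mgmnsa]
  2 Intervocalic Lenition: no change — [mgmnsa]
  result: [mgmnsa]
Order 2 then 1:
  2 Intervocalic Lenition: [miguminsa] → [mihuminsa]
  1 Medial Vowel Deletion: [mihuminsa] → [mhmnsa]
  result: [mhmnsa]

2 then 1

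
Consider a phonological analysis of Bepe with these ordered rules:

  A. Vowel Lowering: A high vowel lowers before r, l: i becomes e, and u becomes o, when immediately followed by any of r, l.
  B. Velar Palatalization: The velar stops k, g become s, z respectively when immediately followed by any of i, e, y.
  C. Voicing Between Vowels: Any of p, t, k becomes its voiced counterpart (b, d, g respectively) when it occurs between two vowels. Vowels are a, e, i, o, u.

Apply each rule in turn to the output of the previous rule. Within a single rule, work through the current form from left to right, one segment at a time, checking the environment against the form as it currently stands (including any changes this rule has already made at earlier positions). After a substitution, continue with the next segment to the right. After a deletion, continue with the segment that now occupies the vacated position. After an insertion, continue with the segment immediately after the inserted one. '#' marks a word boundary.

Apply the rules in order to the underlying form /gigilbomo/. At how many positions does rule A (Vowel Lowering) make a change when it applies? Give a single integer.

A Vowel Lowering: [gigilbomo] → [gigelbomo]
B Velar Palatalization: [gigelbomo] → [zizelbomo]
C Voicing Between Vowels: no change — [zizelbomo]
Rule A changed 1 position(s).

1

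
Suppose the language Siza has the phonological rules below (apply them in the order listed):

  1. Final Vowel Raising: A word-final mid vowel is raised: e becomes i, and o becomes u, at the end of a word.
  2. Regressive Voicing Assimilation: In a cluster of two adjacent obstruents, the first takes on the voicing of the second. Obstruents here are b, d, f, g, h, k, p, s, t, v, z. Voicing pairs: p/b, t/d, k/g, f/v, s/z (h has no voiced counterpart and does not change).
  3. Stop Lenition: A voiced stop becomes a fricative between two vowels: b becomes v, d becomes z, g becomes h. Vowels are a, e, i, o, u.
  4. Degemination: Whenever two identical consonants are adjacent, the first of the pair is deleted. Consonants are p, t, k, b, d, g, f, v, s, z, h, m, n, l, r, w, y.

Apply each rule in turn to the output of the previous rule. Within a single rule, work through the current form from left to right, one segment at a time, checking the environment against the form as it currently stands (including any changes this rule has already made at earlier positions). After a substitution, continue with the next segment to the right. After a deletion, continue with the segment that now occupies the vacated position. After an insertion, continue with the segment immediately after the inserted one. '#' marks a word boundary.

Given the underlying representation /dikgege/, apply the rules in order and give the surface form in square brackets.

[digehi]

1 Final Vowel Raising: [dikgege] → [dikgegi]
2 Regressive Voicing Assimilation: [dikgegi] → [diggegi]
3 Stop Lenition: [diggegi] → [diggehi]
4 Degemination: [diggehi] → [digehi]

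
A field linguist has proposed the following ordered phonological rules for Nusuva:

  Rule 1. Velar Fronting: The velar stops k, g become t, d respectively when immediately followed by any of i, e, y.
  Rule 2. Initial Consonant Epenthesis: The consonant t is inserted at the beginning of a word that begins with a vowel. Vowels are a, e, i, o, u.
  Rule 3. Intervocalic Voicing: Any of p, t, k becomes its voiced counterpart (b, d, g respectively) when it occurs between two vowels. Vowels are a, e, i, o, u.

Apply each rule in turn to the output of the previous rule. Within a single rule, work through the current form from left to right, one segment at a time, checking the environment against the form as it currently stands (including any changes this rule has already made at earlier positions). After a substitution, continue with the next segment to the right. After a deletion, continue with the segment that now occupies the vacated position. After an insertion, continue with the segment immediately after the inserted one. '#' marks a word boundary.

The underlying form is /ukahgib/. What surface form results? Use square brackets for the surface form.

Rule 1 Velar Fronting: [ukahgib] → [ukahdib]
Rule 2 Initial Consonant Epenthesis: [ukahdib] → [tukahdib]
Rule 3 Intervocalic Voicing: [tukahdib] → [tugahdib]

[tugahdib]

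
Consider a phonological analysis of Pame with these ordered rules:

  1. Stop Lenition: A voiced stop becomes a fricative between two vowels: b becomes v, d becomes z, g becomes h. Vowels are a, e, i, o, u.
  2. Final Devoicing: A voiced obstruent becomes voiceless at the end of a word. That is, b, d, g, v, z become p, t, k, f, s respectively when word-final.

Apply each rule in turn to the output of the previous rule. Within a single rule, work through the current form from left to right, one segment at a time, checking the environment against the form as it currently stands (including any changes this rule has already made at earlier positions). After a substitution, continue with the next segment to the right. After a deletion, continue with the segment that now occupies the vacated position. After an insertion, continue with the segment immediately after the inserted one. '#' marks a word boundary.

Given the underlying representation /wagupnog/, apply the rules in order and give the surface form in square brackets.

[wahupnok]

1 Stop Lenition: [wagupnog] → [wahupnog]
2 Final Devoicing: [wahupnog] → [wahupnok]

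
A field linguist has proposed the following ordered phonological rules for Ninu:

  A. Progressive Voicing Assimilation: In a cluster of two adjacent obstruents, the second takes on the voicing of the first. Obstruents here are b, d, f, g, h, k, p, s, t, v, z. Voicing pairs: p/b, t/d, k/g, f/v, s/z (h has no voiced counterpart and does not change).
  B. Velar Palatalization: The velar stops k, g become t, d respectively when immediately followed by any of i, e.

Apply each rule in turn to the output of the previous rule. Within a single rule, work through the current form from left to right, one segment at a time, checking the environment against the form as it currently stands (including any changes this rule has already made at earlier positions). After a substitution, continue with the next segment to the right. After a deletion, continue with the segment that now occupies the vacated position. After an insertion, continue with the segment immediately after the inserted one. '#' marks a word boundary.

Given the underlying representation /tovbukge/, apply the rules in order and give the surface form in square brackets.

A Progressive Voicing Assimilation: [tovbukge] → [tovbukke]
B Velar Palatalization: [tovbukke] → [tovbukte]

[tovbukte]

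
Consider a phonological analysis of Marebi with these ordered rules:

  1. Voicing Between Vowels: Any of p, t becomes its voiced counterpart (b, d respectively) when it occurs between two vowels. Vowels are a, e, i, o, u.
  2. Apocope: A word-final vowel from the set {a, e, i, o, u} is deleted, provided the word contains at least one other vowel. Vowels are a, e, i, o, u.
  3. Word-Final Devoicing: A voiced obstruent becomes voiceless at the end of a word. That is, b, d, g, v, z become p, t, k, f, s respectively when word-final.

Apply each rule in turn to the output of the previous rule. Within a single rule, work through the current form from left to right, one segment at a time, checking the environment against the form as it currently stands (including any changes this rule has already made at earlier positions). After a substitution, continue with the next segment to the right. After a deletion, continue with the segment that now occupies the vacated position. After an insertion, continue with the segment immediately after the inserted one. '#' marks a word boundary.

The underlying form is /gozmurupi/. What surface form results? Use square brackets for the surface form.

1 Voicing Between Vowels: [gozmurupi] → [gozmurubi]
2 Apocope: [gozmurubi] → [gozmurub]
3 Word-Final Devoicing: [gozmurub] → [gozmurup]

[gozmurup]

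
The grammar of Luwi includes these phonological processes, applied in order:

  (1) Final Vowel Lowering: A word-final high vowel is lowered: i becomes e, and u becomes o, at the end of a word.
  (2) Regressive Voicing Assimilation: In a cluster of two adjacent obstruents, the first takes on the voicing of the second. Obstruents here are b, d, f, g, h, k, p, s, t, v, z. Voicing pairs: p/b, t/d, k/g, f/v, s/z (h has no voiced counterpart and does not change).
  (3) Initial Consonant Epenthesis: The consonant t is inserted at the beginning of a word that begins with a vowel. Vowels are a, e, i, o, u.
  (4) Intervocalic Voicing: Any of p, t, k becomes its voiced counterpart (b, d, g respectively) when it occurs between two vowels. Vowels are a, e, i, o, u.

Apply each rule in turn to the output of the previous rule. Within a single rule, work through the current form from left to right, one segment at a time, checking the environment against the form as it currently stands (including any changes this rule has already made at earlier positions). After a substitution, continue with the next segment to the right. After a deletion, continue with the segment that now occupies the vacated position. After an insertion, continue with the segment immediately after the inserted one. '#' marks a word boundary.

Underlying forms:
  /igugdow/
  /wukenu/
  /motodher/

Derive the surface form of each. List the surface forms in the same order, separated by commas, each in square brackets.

[tigugdow], [wugeno], [modother]

/igugdow/:
  (1) Final Vowel Lowering: no change — [igugdow]
  (2) Regressive Voicing Assimilation: no change — [igugdow]
  (3) Initial Consonant Epenthesis: [igugdow] → [tigugdow]
  (4) Intervocalic Voicing: no change — [tigugdow]
/wukenu/:
  (1) Final Vowel Lowering: [wukenu] → [wukeno]
  (2) Regressive Voicing Assimilation: no change — [wukeno]
  (3) Initial Consonant Epenthesis: no change — [wukeno]
  (4) Intervocalic Voicing: [wukeno] → [wugeno]
/motodher/:
  (1) Final Vowel Lowering: no change — [motodher]
  (2) Regressive Voicing Assimilation: [motodher] → [motother]
  (3) Initial Consonant Epenthesis: no change — [motother]
  (4) Intervocalic Voicing: [motother] → [modother]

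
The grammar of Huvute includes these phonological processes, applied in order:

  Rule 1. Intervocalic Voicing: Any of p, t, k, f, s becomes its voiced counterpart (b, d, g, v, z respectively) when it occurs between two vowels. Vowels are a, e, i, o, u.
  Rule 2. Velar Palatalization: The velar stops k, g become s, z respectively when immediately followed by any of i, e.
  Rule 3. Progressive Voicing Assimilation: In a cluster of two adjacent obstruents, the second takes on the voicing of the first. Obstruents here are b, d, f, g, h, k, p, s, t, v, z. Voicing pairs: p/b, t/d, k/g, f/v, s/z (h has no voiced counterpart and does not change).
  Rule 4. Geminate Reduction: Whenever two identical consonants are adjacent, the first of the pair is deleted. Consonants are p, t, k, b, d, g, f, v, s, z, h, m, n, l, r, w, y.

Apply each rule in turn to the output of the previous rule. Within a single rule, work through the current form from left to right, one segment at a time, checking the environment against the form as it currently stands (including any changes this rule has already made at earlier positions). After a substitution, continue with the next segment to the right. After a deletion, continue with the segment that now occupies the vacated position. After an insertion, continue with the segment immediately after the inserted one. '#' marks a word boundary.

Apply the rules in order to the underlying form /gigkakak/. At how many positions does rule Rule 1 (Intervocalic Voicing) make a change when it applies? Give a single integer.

1

Rule 1 Intervocalic Voicing: [gigkakak] → [gigkagak]
Rule 2 Velar Palatalization: [gigkagak] → [zigkagak]
Rule 3 Progressive Voicing Assimilation: [zigkagak] → [ziggagak]
Rule 4 Geminate Reduction: [ziggagak] → [zigagak]
Rule Rule 1 changed 1 position(s).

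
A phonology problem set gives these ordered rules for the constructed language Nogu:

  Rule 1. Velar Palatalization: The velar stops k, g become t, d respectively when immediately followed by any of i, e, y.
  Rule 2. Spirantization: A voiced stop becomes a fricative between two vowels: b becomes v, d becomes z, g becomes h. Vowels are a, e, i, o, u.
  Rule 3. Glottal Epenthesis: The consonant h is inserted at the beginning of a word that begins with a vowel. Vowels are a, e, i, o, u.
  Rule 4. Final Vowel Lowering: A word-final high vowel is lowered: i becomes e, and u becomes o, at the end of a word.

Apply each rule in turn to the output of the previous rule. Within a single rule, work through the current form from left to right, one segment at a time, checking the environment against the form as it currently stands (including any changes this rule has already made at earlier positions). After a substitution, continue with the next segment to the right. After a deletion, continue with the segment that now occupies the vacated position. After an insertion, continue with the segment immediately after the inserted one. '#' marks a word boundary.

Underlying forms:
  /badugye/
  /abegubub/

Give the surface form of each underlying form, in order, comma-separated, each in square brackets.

[bazudye], [havehuvub]

/badugye/:
  Rule 1 Velar Palatalization: [badugye] → [badudye]
  Rule 2 Spirantization: [badudye] → [bazudye]
  Rule 3 Glottal Epenthesis: no change — [bazudye]
  Rule 4 Final Vowel Lowering: no change — [bazudye]
/abegubub/:
  Rule 1 Velar Palatalization: no change — [abegubub]
  Rule 2 Spirantization: [abegubub] → [avehuvub]
  Rule 3 Glottal Epenthesis: [avehuvub] → [havehuvub]
  Rule 4 Final Vowel Lowering: no change — [havehuvub]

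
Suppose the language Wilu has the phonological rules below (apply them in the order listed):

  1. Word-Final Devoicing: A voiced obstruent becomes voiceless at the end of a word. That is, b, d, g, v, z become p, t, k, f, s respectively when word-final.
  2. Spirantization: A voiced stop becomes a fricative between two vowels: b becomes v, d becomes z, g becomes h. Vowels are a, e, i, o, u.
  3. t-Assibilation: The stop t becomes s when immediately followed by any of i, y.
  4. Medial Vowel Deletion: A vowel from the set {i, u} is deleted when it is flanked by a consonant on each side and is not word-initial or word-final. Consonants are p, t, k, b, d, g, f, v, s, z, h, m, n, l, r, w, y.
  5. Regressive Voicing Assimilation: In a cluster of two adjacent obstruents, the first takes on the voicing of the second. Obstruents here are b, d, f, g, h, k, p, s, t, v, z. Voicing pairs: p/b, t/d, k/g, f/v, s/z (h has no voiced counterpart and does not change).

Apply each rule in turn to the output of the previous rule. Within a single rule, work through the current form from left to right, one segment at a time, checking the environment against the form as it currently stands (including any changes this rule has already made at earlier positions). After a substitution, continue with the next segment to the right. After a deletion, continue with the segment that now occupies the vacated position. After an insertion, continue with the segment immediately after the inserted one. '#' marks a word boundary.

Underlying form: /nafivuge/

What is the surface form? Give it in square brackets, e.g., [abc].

1 Word-Final Devoicing: no change — [nafivuge]
2 Spirantization: [nafivuge] → [nafivuhe]
3 t-Assibilation: no change — [nafivuhe]
4 Medial Vowel Deletion: [nafivuhe] → [nafvhe]
5 Regressive Voicing Assimilation: [nafvhe] → [navfhe]

[navfhe]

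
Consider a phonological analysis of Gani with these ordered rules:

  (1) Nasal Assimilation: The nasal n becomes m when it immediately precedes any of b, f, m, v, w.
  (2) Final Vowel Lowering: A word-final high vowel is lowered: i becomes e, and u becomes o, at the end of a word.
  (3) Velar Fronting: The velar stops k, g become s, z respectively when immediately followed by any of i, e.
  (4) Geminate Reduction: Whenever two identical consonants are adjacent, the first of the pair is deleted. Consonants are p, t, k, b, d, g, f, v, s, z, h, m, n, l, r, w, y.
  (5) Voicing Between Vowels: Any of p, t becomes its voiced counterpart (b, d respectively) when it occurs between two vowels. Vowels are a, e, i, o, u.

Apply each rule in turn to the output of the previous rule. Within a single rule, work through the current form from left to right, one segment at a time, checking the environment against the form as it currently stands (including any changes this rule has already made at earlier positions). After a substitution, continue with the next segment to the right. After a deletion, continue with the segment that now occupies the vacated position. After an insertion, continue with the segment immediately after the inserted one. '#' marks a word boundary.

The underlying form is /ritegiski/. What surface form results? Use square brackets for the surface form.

[ridezise]

(1) Nasal Assimilation: no change — [ritegiski]
(2) Final Vowel Lowering: [ritegiski] → [ritegiske]
(3) Velar Fronting: [ritegiske] → [ritezisse]
(4) Geminate Reduction: [ritezisse] → [ritezise]
(5) Voicing Between Vowels: [ritezise] → [ridezise]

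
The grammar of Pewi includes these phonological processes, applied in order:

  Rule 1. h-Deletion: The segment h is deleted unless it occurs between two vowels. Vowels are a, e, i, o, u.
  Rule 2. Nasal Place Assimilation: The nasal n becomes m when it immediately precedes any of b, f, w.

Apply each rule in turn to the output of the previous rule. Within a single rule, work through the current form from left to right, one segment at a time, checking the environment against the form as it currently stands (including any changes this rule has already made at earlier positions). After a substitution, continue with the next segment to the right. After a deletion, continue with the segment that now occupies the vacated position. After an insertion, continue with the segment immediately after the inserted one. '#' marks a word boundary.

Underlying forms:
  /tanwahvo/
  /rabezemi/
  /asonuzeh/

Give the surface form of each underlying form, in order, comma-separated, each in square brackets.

[tamwavo], [rabezemi], [asonuze]

/tanwahvo/:
  Rule 1 h-Deletion: [tanwahvo] → [tanwavo]
  Rule 2 Nasal Place Assimilation: [tanwavo] → [tamwavo]
/rabezemi/:
  Rule 1 h-Deletion: no change — [rabezemi]
  Rule 2 Nasal Place Assimilation: no change — [rabezemi]
/asonuzeh/:
  Rule 1 h-Deletion: [asonuzeh] → [asonuze]
  Rule 2 Nasal Place Assimilation: no change — [asonuze]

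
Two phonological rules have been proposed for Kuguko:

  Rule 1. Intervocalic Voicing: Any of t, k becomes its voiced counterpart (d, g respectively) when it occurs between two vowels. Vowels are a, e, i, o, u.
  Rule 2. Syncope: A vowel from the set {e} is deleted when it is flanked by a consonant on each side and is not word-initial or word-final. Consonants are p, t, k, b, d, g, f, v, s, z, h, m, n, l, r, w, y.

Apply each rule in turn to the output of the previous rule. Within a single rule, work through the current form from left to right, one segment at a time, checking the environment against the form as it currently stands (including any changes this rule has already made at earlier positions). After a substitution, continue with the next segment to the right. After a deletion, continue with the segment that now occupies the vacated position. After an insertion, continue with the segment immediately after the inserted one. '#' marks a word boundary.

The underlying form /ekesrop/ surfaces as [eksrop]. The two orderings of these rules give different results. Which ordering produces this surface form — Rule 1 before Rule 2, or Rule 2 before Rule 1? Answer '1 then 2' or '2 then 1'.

2 then 1

Order 1 then 2:
  1 Intervocalic Voicing: [ekesrop] → [egesrop]
  2 Syncope: [egesrop] → [egsrop]
  result: [egsrop]
Order 2 then 1:
  2 Syncope: [ekesrop] → [eksrop]
  1 Intervocalic Voicing: no change — [eksrop]
  result: [eksrop]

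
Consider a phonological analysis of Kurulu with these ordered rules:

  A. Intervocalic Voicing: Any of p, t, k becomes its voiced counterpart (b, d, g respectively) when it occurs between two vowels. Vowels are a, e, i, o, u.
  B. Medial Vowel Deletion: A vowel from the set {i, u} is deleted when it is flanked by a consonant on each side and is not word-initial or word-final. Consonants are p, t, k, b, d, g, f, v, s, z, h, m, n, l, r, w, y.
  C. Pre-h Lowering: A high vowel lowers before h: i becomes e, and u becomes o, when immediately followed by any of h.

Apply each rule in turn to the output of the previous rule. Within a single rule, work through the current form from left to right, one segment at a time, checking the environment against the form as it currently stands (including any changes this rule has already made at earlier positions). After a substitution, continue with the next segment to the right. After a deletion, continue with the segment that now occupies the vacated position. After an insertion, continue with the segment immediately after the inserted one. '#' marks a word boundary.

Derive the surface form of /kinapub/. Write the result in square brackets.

[knabb]

A Intervocalic Voicing: [kinapub] → [kinabub]
B Medial Vowel Deletion: [kinabub] → [knabb]
C Pre-h Lowering: no change — [knabb]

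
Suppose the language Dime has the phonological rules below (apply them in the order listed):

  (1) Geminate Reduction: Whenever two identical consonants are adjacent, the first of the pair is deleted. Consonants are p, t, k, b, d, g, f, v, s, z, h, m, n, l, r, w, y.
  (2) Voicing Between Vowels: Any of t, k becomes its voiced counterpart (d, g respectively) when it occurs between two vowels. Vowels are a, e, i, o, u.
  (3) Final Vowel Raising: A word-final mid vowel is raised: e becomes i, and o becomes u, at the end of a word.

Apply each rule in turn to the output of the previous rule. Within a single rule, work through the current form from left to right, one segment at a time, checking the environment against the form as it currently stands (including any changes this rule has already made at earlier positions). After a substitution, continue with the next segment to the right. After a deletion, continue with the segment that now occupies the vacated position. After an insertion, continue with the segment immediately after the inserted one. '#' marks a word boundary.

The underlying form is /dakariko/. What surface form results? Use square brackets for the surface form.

(1) Geminate Reduction: no change — [dakariko]
(2) Voicing Between Vowels: [dakariko] → [dagarigo]
(3) Final Vowel Raising: [dagarigo] → [dagarigu]

[dagarigu]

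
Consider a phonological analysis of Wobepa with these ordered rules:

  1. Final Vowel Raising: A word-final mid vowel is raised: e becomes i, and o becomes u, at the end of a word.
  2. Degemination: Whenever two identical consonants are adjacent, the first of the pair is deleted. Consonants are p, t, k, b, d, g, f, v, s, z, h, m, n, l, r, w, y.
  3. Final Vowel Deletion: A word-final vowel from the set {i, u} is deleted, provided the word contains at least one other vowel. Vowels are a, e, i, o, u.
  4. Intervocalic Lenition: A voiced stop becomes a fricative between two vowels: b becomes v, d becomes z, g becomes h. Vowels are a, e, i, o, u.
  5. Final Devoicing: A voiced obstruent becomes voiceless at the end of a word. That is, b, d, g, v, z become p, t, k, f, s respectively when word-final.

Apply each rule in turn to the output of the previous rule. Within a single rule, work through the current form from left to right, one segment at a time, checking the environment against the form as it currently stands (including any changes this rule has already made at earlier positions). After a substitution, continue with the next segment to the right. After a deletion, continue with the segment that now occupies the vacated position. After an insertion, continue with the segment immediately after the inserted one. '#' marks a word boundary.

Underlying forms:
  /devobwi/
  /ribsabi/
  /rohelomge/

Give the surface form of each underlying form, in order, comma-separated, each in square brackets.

[devobw], [ribsap], [rohelomk]

/devobwi/:
  1 Final Vowel Raising: no change — [devobwi]
  2 Degemination: no change — [devobwi]
  3 Final Vowel Deletion: [devobwi] → [devobw]
  4 Intervocalic Lenition: no change — [devobw]
  5 Final Devoicing: no change — [devobw]
/ribsabi/:
  1 Final Vowel Raising: no change — [ribsabi]
  2 Degemination: no change — [ribsabi]
  3 Final Vowel Deletion: [ribsabi] → [ribsab]
  4 Intervocalic Lenition: no change — [ribsab]
  5 Final Devoicing: [ribsab] → [ribsap]
/rohelomge/:
  1 Final Vowel Raising: [rohelomge] → [rohelomgi]
  2 Degemination: no change — [rohelomgi]
  3 Final Vowel Deletion: [rohelomgi] → [rohelomg]
  4 Intervocalic Lenition: no change — [rohelomg]
  5 Final Devoicing: [rohelomg] → [rohelomk]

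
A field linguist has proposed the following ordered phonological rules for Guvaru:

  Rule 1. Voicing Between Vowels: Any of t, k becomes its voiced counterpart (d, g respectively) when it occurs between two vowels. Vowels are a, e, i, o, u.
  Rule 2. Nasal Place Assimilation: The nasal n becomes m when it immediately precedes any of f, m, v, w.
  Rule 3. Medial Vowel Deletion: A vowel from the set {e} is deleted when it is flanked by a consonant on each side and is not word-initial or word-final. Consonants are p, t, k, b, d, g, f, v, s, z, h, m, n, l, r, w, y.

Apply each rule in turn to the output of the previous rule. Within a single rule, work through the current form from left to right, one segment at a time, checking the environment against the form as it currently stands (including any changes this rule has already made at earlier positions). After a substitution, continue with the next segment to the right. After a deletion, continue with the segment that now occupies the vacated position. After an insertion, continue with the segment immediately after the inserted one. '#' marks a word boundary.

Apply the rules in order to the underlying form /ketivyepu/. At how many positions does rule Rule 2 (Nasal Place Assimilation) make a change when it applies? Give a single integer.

Rule 1 Voicing Between Vowels: [ketivyepu] → [kedivyepu]
Rule 2 Nasal Place Assimilation: no change — [kedivyepu]
Rule 3 Medial Vowel Deletion: [kedivyepu] → [kdivypu]
Rule Rule 2 changed 0 position(s).

0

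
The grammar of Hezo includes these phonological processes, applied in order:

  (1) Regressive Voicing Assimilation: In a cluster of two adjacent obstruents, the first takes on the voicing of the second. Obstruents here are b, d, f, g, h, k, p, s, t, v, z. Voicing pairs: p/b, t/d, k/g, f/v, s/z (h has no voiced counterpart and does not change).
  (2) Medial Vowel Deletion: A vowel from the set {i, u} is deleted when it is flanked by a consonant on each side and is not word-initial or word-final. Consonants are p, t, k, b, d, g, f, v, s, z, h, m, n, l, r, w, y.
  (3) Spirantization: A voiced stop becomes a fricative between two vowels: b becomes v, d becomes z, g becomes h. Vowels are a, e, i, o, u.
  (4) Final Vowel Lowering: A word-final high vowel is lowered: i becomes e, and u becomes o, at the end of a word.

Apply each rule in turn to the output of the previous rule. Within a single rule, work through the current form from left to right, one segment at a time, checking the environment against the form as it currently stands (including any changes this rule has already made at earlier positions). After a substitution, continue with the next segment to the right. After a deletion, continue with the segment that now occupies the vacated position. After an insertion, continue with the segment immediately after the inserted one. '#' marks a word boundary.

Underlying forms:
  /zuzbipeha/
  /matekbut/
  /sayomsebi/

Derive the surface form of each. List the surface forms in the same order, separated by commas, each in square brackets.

/zuzbipeha/:
  (1) Regressive Voicing Assimilation: no change — [zuzbipeha]
  (2) Medial Vowel Deletion: [zuzbipeha] → [zzbpeha]
  (3) Spirantization: no change — [zzbpeha]
  (4) Final Vowel Lowering: no change — [zzbpeha]
/matekbut/:
  (1) Regressive Voicing Assimilation: [matekbut] → [mategbut]
  (2) Medial Vowel Deletion: [mategbut] → [mategbt]
  (3) Spirantization: no change — [mategbt]
  (4) Final Vowel Lowering: no change — [mategbt]
/sayomsebi/:
  (1) Regressive Voicing Assimilation: no change — [sayomsebi]
  (2) Medial Vowel Deletion: no change — [sayomsebi]
  (3) Spirantization: [sayomsebi] → [sayomsevi]
  (4) Final Vowel Lowering: [sayomsevi] → [sayomseve]

[zzbpeha], [mategbt], [sayomseve]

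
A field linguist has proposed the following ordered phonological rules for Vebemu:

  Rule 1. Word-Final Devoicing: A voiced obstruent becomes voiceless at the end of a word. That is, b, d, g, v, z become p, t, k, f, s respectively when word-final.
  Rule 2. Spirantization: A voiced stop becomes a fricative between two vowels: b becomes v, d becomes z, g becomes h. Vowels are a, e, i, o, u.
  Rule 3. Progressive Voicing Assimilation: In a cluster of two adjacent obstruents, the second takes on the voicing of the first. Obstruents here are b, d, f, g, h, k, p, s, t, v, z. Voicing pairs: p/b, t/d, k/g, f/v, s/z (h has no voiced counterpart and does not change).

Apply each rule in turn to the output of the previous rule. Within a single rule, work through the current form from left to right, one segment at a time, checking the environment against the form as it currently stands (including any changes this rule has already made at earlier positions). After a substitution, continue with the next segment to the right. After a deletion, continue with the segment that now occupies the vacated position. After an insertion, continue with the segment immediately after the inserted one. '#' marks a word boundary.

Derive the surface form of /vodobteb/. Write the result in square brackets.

[vozobdep]

Rule 1 Word-Final Devoicing: [vodobteb] → [vodobtep]
Rule 2 Spirantization: [vodobtep] → [vozobtep]
Rule 3 Progressive Voicing Assimilation: [vozobtep] → [vozobdep]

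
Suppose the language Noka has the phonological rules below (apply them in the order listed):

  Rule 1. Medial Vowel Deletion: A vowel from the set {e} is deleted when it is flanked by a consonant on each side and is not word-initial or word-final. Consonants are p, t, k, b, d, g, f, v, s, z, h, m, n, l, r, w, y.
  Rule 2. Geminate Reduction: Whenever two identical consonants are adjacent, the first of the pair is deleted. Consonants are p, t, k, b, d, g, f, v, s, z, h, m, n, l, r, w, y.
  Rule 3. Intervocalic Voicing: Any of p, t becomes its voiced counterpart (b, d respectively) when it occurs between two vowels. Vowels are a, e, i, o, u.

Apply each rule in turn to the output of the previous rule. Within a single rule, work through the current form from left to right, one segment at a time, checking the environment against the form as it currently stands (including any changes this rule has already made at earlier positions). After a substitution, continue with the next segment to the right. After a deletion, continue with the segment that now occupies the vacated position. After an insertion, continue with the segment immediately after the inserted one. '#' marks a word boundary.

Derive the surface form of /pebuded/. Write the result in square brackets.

[pbud]

Rule 1 Medial Vowel Deletion: [pebuded] → [pbudd]
Rule 2 Geminate Reduction: [pbudd] → [pbud]
Rule 3 Intervocalic Voicing: no change — [pbud]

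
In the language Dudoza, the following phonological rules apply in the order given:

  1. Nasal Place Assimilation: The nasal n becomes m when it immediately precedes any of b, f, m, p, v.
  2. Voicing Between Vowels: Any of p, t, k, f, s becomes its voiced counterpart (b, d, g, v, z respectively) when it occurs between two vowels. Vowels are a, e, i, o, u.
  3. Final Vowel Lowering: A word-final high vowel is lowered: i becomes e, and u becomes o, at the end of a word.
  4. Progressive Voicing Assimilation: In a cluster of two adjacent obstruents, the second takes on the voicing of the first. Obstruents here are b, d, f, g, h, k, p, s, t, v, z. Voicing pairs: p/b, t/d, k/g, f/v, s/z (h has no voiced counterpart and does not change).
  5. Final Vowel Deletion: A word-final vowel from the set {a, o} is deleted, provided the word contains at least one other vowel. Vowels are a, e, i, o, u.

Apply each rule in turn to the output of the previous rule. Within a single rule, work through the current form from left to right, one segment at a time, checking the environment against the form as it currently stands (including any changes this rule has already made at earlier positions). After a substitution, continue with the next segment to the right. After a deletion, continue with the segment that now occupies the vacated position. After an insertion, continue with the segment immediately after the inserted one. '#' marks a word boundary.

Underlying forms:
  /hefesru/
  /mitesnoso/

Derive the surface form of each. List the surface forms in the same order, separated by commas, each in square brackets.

[hevesr], [midesnoz]

/hefesru/:
  1 Nasal Place Assimilation: no change — [hefesru]
  2 Voicing Between Vowels: [hefesru] → [hevesru]
  3 Final Vowel Lowering: [hevesru] → [hevesro]
  4 Progressive Voicing Assimilation: no change — [hevesro]
  5 Final Vowel Deletion: [hevesro] → [hevesr]
/mitesnoso/:
  1 Nasal Place Assimilation: no change — [mitesnoso]
  2 Voicing Between Vowels: [mitesnoso] → [midesnozo]
  3 Final Vowel Lowering: no change — [midesnozo]
  4 Progressive Voicing Assimilation: no change — [midesnozo]
  5 Final Vowel Deletion: [midesnozo] → [midesnoz]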